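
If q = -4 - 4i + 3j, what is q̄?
-4 + 4i - 3j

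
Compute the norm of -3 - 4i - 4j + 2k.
√45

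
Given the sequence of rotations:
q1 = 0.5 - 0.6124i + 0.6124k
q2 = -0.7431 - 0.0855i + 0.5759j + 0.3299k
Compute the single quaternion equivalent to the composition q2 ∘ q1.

q2 · q1 = -0.6259 + 0.765i + 0.1383j + 0.0626k
-0.6259 + 0.765i + 0.1383j + 0.0626k


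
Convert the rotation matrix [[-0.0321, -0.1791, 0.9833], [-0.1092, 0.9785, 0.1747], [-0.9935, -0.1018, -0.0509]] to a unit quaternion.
0.6884 - 0.1004i + 0.7179j + 0.0254k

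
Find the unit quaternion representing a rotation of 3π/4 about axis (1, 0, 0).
0.3827 + 0.9239i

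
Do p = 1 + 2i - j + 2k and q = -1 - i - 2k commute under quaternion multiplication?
No: pq = 5 - i + 3j - 5k ≠ 5 - 5i - j - 3k = qp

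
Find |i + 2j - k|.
√6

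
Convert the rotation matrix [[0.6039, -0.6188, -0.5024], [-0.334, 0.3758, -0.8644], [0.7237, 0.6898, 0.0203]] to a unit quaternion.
0.7071 + 0.5495i - 0.4335j + 0.1007k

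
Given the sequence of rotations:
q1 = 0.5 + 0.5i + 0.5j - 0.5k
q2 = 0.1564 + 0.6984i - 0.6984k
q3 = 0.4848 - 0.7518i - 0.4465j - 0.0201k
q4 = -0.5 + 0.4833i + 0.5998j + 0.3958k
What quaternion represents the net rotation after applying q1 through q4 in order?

q2 · q1 = -0.6202 + 0.7766i + 0.0782j - 0.0782k
q3 · q2 · q1 = 0.3165 + 0.8793i + 0.2404j + 0.2625k
q4 · q3 · q2 · q1 = -0.8313 - 0.2244i + 0.2908j - 0.4172k
-0.8313 - 0.2244i + 0.2908j - 0.4172k


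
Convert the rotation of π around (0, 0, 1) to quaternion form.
k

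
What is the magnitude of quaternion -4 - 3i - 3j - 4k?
√50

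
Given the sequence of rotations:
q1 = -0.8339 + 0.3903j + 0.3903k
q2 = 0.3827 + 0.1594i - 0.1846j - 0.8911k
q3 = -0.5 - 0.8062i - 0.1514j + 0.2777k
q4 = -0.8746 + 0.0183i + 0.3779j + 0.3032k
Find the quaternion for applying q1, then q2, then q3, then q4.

q2 · q1 = 0.1007 + 0.1428i + 0.2411j + 0.9547k
q3 · q2 · q1 = -0.1638 - 0.3641i + 0.6735j - 0.6221k
q4 · q3 · q2 · q1 = 0.084 - 0.1239i - 0.75j + 0.6443k
0.084 - 0.1239i - 0.75j + 0.6443k


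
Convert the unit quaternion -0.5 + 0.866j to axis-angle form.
axis = (0, 1, 0), θ = 4π/3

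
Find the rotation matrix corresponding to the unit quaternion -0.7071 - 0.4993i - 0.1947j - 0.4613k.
[[0.4986, -0.4579, 0.736], [0.8468, 0.0758, -0.5265], [0.1853, 0.8857, 0.4256]]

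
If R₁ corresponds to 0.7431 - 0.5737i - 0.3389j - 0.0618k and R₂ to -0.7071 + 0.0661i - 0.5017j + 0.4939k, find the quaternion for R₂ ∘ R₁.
-0.627 + 0.6532i - 0.4124j + 0.1005k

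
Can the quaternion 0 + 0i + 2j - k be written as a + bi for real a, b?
No. The quaternion 2j - k has j-coefficient y = 2 and k-coefficient z = -1, not both zero, so it does not lie in the complex subalgebra spanned by 1 and i.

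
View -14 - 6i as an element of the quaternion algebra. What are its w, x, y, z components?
-14 - 6i + 0j + 0k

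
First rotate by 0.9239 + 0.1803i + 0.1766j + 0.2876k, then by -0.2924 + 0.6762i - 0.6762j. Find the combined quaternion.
-0.2727 + 0.3775i - 0.8709j + 0.1572k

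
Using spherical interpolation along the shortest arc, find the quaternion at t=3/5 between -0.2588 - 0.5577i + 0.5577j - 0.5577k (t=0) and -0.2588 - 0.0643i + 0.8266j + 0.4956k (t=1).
-0.3199 - 0.3317i + 0.8844j + 0.0742k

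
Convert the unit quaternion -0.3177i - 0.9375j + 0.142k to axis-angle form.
axis = (-0.3177, -0.9375, 0.142), θ = π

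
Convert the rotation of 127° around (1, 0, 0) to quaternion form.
0.4462 + 0.8949i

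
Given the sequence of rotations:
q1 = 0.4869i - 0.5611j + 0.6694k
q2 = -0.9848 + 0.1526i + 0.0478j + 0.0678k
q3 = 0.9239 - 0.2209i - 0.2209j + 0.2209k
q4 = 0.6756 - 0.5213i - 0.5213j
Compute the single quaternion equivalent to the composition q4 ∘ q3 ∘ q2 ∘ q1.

q2 · q1 = -0.0929 - 0.4095i + 0.4834j - 0.7681k
q3 · q2 · q1 = 0.1002 - 0.2949i + 0.207j - 0.9274k
q4 · q3 · q2 · q1 = 0.0219 + 0.232i - 0.3958j - 0.8882k
0.0219 + 0.232i - 0.3958j - 0.8882k


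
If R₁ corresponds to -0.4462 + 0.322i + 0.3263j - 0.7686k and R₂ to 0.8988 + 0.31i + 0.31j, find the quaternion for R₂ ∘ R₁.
-0.602 - 0.0872i + 0.3932j - 0.6895k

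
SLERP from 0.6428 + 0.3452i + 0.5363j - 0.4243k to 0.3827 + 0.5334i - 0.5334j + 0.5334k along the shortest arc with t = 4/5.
-0.1674 - 0.3954i + 0.6549j - 0.6219k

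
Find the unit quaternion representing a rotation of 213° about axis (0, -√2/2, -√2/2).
-0.284 - 0.678j - 0.678k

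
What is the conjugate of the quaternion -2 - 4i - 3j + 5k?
-2 + 4i + 3j - 5k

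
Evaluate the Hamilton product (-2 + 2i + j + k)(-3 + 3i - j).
1 - 11i + 2j - 8k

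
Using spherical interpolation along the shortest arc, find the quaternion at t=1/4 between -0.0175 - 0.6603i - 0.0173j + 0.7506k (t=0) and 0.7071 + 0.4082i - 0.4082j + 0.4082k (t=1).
0.2496 - 0.4509i - 0.1691j + 0.8401k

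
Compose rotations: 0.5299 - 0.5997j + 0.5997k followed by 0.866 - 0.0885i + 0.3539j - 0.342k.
0.8762 - 0.0398i - 0.2787j + 0.3912k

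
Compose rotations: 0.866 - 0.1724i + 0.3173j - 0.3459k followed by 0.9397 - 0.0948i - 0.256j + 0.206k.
0.9499 - 0.2209i + 0.0082j - 0.2209k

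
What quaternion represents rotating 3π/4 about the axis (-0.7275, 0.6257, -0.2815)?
0.3827 - 0.6721i + 0.5781j - 0.2601k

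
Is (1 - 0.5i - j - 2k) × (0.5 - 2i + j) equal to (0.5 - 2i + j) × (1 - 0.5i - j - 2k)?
No: pq = 0.5 - 0.25i + 4.5j - 3.5k ≠ 0.5 - 4.25i - 3.5j + 1.5k = qp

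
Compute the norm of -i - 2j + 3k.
√14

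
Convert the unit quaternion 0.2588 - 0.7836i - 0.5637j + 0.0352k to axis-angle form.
axis = (-0.8112, -0.5836, 0.0364), θ = 5π/6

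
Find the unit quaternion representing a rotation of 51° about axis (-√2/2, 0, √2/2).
0.9026 - 0.3044i + 0.3044k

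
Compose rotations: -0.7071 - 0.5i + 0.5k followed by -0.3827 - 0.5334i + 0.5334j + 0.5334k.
-0.2628 + 0.8352i - 0.3772j - 0.3018k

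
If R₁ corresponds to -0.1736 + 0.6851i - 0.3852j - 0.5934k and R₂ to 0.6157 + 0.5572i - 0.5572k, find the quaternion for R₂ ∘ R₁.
-0.8193 + 0.1105i - 0.2883j - 0.4833k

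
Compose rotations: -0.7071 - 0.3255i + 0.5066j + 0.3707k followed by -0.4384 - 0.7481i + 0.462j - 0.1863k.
-0.0985 + 0.9373i - 0.2108j - 0.2594k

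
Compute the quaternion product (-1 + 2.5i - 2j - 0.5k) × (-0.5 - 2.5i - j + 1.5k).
5.5 - 2.25i - 0.5j - 8.75k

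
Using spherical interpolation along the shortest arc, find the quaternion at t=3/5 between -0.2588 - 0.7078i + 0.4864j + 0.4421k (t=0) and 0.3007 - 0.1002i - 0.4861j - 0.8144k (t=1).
-0.3154 - 0.2542i + 0.5407j + 0.7372k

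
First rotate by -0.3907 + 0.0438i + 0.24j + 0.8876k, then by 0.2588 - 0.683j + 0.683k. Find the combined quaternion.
-0.5434 - 0.7588i + 0.3589j - 0.0072k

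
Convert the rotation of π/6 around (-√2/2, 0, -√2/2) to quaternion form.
0.9659 - 0.183i - 0.183k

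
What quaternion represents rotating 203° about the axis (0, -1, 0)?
-0.1994 - 0.9799j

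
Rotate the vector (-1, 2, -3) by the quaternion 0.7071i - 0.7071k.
(3, -2, 1)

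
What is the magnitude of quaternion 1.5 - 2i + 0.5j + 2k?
3.24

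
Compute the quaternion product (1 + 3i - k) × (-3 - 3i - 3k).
3 - 12i + 12j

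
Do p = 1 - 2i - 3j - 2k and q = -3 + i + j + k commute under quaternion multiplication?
No: pq = 4 + 6i + 10j + 8k ≠ 4 + 8i + 10j + 6k = qp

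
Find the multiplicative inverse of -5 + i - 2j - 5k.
-0.0909 - 0.0182i + 0.0364j + 0.0909k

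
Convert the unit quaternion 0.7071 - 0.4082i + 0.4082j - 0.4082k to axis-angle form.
axis = (-√3/3, √3/3, -√3/3), θ = π/2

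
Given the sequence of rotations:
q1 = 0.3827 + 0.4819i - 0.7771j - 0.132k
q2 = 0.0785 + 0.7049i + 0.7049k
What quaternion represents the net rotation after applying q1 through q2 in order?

q2 · q1 = -0.2166 + 0.8554i + 0.3717j - 0.2884k
-0.2166 + 0.8554i + 0.3717j - 0.2884k


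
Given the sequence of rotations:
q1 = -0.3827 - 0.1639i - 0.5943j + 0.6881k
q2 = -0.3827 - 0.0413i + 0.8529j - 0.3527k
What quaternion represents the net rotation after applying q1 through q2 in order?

q2 · q1 = 0.8893 + 0.4558i - 0.0127j + 0.036k
0.8893 + 0.4558i - 0.0127j + 0.036k


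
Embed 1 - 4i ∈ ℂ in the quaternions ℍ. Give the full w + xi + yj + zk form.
1 - 4i + 0j + 0k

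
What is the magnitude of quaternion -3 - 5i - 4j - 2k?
√54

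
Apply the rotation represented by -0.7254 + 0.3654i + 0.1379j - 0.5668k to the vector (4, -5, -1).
(5.5, 2.866, 1.881)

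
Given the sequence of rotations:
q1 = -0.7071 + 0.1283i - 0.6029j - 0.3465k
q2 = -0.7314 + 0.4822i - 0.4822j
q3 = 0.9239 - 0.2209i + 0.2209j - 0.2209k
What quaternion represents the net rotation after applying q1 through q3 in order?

q2 · q1 = 0.1646 - 0.2677i + 0.949j + 0.0246k
q3 · q2 · q1 = -0.1113 - 0.0686i + 0.9777j - 0.1641k
-0.1113 - 0.0686i + 0.9777j - 0.1641k


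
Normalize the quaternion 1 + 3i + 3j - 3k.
0.189 + 0.5669i + 0.5669j - 0.5669k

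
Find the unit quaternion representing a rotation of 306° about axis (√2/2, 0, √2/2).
-0.891 + 0.321i + 0.321k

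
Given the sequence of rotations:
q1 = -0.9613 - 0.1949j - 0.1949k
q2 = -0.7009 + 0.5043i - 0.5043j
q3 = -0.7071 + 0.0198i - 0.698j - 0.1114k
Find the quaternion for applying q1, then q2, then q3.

q2 · q1 = 0.5755 - 0.3865i + 0.7197j + 0.0383k
q3 · q2 · q1 = 0.1073 + 0.3381i - 0.8683j - 0.3467k
0.1073 + 0.3381i - 0.8683j - 0.3467k


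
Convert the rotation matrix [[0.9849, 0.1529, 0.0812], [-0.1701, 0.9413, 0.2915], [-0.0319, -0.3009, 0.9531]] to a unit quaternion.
0.9848 - 0.1504i + 0.0287j - 0.082k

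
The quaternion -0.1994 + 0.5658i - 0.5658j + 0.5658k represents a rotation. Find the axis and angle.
axis = (√3/3, -√3/3, √3/3), θ = 203°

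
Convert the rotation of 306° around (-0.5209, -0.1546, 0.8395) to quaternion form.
-0.891 - 0.2365i - 0.0702j + 0.3811k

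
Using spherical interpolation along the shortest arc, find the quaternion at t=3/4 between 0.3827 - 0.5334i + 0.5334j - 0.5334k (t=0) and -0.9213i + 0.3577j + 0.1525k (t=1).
0.1099 - 0.8909i + 0.4396j - 0.031k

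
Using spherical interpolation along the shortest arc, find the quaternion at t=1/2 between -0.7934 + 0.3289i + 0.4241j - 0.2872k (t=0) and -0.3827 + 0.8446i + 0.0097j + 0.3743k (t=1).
-0.684 + 0.6825i + 0.2523j + 0.0507k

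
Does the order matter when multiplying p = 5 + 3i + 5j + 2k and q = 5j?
Yes: pq = -25 - 10i + 25j + 15k ≠ -25 + 10i + 25j - 15k = qp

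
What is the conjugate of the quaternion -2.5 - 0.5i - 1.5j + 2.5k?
-2.5 + 0.5i + 1.5j - 2.5k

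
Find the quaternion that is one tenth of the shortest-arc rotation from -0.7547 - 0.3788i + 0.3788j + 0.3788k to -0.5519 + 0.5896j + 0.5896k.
-0.7432 - 0.344i + 0.4058j + 0.4058k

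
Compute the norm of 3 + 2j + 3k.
√22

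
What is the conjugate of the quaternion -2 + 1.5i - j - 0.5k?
-2 - 1.5i + j + 0.5k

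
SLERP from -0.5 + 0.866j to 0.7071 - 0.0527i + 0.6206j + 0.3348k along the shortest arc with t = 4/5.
0.5047 - 0.048i + 0.8062j + 0.3049k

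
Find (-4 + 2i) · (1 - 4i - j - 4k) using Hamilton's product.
4 + 18i + 12j + 14k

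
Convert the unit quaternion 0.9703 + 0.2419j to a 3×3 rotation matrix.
[[0.883, 0, 0.4694], [0, 1, 0], [-0.4694, 0, 0.883]]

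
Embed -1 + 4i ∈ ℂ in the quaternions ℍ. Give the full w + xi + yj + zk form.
-1 + 4i + 0j + 0k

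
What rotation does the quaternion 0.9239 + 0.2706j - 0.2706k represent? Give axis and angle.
axis = (0, √2/2, -√2/2), θ = π/4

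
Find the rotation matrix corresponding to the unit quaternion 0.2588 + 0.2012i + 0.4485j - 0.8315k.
[[-0.7851, 0.6109, -0.1025], [-0.2499, -0.4637, -0.85], [-0.5667, -0.6417, 0.5167]]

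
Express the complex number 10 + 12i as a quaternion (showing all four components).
10 + 12i + 0j + 0k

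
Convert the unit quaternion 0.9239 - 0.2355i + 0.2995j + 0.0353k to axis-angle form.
axis = (-0.6155, 0.7827, 0.0923), θ = π/4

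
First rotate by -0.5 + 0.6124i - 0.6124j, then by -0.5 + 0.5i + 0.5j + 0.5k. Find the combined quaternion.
0.25 - 0.25i + 0.3624j - 0.8624k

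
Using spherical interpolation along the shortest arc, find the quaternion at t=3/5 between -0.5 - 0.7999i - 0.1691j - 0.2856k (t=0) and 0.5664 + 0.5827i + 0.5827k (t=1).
-0.551 - 0.6839i - 0.0693j - 0.4731k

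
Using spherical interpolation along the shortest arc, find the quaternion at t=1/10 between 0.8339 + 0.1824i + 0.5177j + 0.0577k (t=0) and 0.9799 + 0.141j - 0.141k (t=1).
0.8583 + 0.1654i + 0.4842j + 0.0377k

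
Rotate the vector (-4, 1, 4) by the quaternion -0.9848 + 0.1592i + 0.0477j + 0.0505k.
(-4.158, 2.555, 3.03)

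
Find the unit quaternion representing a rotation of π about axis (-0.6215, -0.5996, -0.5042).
-0.6215i - 0.5996j - 0.5042k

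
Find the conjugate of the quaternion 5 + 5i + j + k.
5 - 5i - j - k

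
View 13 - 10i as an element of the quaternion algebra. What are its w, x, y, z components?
13 - 10i + 0j + 0k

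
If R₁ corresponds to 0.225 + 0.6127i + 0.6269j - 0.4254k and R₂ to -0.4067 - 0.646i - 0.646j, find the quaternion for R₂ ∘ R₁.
0.7093 - 0.1197i - 0.6751j + 0.1638k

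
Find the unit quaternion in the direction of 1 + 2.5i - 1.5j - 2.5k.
0.252 + 0.6299i - 0.378j - 0.6299k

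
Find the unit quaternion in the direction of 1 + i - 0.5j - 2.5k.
0.343 + 0.343i - 0.1715j - 0.8575k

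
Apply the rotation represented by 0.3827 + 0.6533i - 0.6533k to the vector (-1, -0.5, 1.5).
(-1.677, 0.104, 0.823)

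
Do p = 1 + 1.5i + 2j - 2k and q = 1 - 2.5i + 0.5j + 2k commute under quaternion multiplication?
No: pq = 7.75 + 4i + 4.5j + 5.75k ≠ 7.75 - 6i + 0.5j - 5.75k = qp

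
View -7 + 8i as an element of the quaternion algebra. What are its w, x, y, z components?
-7 + 8i + 0j + 0k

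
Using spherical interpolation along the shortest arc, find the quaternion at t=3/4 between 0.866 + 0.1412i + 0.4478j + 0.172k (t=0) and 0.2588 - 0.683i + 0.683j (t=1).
0.4803 - 0.5219i + 0.7029j + 0.0529k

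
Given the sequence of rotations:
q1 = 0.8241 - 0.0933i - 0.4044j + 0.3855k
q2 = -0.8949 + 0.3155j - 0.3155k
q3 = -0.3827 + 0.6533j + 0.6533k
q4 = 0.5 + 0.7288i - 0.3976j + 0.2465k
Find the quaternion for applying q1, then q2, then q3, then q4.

q2 · q1 = -0.4883 + 0.0775i + 0.6513j - 0.5756k
q3 · q2 · q1 = 0.1374 - 0.8312i - 0.5176j - 0.1494k
q4 · q3 · q2 · q1 = 0.5055 - 0.1285i - 0.4094j - 0.7485k
0.5055 - 0.1285i - 0.4094j - 0.7485k


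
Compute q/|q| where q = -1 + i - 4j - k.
-0.2294 + 0.2294i - 0.9177j - 0.2294k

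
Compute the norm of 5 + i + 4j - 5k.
√67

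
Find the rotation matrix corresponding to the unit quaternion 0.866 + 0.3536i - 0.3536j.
[[0.7499, -0.2501, -0.6124], [-0.2501, 0.7499, -0.6124], [0.6124, 0.6124, 0.4999]]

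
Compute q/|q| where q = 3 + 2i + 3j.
0.6396 + 0.4264i + 0.6396j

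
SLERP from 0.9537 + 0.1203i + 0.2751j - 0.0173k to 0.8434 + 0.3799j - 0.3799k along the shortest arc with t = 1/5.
0.9443 + 0.0972i + 0.3005j - 0.0921k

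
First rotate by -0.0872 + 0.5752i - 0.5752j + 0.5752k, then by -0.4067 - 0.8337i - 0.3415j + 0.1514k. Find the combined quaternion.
0.2315 - 0.2706i + 0.8303j + 0.4288k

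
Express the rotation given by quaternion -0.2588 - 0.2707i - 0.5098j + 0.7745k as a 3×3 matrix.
[[-0.7195, 0.6769, -0.1554], [-0.1249, -0.3463, -0.9298], [-0.6832, -0.6496, 0.3337]]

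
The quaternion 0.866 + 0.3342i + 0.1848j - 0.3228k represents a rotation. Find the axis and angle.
axis = (0.6683, 0.3696, -0.6455), θ = π/3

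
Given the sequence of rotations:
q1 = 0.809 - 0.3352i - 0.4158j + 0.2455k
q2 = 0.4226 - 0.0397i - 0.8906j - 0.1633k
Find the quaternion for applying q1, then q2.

q2 · q1 = -0.0016 - 0.4603i - 0.8317j - 0.3104k
-0.0016 - 0.4603i - 0.8317j - 0.3104k


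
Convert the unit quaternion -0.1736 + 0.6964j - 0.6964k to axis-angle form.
axis = (0, √2/2, -√2/2), θ = 200°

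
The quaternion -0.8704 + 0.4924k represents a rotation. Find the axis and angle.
axis = (0, 0, 1), θ = 301°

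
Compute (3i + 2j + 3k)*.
-3i - 2j - 3k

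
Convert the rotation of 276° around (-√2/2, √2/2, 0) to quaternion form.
-0.7431 - 0.4731i + 0.4731j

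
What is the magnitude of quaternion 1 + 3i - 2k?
√14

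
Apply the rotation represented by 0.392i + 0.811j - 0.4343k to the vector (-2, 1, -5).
(3.724, 2.566, 3.09)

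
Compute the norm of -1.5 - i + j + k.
2.291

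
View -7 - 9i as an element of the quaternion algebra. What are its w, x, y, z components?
-7 - 9i + 0j + 0k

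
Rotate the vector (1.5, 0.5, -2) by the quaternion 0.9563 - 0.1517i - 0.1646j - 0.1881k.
(2.033, -0.727, -1.356)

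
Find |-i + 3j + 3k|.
√19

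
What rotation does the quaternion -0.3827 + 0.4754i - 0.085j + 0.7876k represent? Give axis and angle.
axis = (0.5146, -0.092, 0.8525), θ = 5π/4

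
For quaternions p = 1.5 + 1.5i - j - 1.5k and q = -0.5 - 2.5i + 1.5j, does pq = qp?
No: pq = 4.5 - 2.25i + 6.5j + 0.5k ≠ 4.5 - 6.75i - j + k = qp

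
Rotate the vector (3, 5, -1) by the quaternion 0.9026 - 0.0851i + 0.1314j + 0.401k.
(-1.969, 5.165, -2.109)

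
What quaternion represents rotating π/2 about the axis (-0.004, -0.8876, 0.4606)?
0.7071 - 0.0028i - 0.6276j + 0.3257k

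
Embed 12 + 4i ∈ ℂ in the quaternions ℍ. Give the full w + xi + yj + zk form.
12 + 4i + 0j + 0k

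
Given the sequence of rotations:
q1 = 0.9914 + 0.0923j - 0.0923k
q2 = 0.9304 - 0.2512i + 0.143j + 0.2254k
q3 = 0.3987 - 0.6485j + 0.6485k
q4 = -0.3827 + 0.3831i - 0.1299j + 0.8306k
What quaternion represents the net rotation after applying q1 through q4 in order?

q2 · q1 = 0.93 - 0.283i + 0.2045j + 0.1144k
q3 · q2 · q1 = 0.4292 - 0.3196i - 0.7051j + 0.4652k
q4 · q3 · q2 · q1 = -0.5198 + 0.812i - 0.2296j - 0.1332k
-0.5198 + 0.812i - 0.2296j - 0.1332k


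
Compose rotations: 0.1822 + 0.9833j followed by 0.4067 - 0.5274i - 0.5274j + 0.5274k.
0.5927 - 0.6147i + 0.3038j - 0.4225k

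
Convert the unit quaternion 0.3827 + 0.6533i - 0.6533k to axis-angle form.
axis = (√2/2, 0, -√2/2), θ = 3π/4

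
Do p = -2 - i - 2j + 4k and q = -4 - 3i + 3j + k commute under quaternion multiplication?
No: pq = 7 - 4i - 9j - 27k ≠ 7 + 24i + 13j - 9k = qp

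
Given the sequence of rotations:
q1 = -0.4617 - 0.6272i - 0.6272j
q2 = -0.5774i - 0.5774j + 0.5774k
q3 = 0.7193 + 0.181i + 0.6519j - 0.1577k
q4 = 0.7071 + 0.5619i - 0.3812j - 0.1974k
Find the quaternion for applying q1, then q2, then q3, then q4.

q2 · q1 = -0.7243 + 0.6287i - 0.0956j - 0.2666k
q3 · q2 · q1 = -0.6145 + 0.1323i - 0.5918j - 0.5047k
q4 · q3 · q2 · q1 = -0.8341 - 0.1762i + 0.0733j - 0.5177k
-0.8341 - 0.1762i + 0.0733j - 0.5177k


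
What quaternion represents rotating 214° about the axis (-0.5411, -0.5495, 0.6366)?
-0.2924 - 0.5175i - 0.5255j + 0.6088k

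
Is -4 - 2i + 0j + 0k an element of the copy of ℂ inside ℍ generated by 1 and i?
Yes. The quaternion -4 - 2i has j- and k-coefficients y = z = 0, so it lies in the complex subalgebra spanned by 1 and i.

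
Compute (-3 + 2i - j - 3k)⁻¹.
-0.1304 - 0.087i + 0.0435j + 0.1304k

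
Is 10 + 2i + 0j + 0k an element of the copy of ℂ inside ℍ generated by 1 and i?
Yes. The quaternion 10 + 2i has j- and k-coefficients y = z = 0, so it lies in the complex subalgebra spanned by 1 and i.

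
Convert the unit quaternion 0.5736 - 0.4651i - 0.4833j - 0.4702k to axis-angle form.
axis = (-0.5678, -0.59, -0.574), θ = 110°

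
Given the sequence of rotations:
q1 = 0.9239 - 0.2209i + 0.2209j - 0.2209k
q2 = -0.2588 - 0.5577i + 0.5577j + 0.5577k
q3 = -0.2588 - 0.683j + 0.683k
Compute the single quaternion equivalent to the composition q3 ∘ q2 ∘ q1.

q2 · q1 = -0.3623 - 0.7045i + 0.2117j + 0.5724k
q3 · q2 · q1 = -0.1526 - 0.3532i - 0.2885j - 0.8768k
-0.1526 - 0.3532i - 0.2885j - 0.8768k


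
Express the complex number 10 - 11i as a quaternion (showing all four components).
10 - 11i + 0j + 0k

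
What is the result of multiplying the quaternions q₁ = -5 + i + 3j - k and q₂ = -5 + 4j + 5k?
18 + 14i - 40j - 16k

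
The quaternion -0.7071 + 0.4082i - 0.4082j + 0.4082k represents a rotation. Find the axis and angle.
axis = (√3/3, -√3/3, √3/3), θ = 3π/2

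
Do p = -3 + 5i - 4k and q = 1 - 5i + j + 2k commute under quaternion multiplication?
No: pq = 30 + 24i + 7j - 5k ≠ 30 + 16i - 13j - 15k = qp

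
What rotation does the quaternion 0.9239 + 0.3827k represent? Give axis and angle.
axis = (0, 0, 1), θ = π/4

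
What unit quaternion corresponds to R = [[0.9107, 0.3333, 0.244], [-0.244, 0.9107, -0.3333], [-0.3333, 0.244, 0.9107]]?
0.9659 + 0.1494i + 0.1494j - 0.1494k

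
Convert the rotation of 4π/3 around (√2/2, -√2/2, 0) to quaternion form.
-0.5 + 0.6124i - 0.6124j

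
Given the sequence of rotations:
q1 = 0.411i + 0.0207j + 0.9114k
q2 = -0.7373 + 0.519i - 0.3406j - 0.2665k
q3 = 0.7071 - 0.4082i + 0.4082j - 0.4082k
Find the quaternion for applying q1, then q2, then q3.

q2 · q1 = 0.0366 - 0.6079i - 0.5978j - 0.5212k
q3 · q2 · q1 = -0.191 - 0.9016i - 0.3724j + 0.1087k
-0.191 - 0.9016i - 0.3724j + 0.1087k


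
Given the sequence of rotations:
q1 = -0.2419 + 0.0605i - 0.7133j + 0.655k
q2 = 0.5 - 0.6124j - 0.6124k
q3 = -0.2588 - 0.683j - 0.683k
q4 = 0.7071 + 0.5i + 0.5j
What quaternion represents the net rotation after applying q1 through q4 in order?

q2 · q1 = -0.1567 - 0.8077i - 0.2456j + 0.5127k
q3 · q2 · q1 = 0.223 - 0.3089i + 0.7222j - 0.5773k
q4 · q3 · q2 · q1 = -0.049 - 0.3956i + 0.9108j + 0.1073k
-0.049 - 0.3956i + 0.9108j + 0.1073k


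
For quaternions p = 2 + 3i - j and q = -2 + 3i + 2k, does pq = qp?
No: pq = -13 - 2i - 4j + 7k ≠ -13 + 2i + 8j + k = qp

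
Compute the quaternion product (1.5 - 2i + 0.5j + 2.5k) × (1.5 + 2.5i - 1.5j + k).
5.5 + 5i + 6.75j + 7k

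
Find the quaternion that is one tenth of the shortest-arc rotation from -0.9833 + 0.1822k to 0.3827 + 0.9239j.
-0.978 - 0.1179j + 0.1722k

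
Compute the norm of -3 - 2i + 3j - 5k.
√47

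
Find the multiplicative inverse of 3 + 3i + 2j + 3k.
0.0968 - 0.0968i - 0.0645j - 0.0968k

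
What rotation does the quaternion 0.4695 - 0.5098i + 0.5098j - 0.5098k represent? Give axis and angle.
axis = (-√3/3, √3/3, -√3/3), θ = 124°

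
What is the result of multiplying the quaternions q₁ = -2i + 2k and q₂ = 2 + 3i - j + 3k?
-2i + 12j + 6k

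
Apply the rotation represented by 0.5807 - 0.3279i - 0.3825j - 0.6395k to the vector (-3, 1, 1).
(1.3, 2.313, -1.99)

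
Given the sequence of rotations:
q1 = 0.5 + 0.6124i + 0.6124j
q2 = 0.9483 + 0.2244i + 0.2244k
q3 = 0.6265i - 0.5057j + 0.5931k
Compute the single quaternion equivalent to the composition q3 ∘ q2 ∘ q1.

q2 · q1 = 0.3367 + 0.5555i + 0.7182j + 0.2496k
q3 · q2 · q1 = -0.1329 - 0.3412i + 0.0028j + 0.9306k
-0.1329 - 0.3412i + 0.0028j + 0.9306k


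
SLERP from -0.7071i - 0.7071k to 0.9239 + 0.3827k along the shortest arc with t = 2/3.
-0.7301 - 0.3077i - 0.6101k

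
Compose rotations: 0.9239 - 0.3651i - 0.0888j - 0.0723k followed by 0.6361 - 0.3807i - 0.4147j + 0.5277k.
0.45 - 0.5071i - 0.6598j + 0.324k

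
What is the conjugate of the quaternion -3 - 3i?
-3 + 3i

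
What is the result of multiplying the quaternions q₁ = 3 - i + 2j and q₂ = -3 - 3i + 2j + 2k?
-16 - 2i + 2j + 10k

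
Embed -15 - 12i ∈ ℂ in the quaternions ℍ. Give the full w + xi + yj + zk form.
-15 - 12i + 0j + 0k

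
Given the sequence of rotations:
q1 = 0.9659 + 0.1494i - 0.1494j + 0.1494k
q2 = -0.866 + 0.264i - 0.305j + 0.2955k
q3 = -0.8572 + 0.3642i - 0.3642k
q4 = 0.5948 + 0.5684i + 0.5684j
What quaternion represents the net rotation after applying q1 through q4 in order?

q2 · q1 = -0.9656 + 0.1242i - 0.1605j + 0.1622k
q3 · q2 · q1 = 0.8416 - 0.5166i + 0.0333j + 0.1542k
q4 · q3 · q2 · q1 = 0.7753 + 0.2587i + 0.4105j + 0.4043k
0.7753 + 0.2587i + 0.4105j + 0.4043k


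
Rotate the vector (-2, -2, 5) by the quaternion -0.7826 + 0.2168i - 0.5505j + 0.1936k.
(3.961, 0.052, 4.16)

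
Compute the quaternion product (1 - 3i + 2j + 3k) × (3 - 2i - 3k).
6 - 17i - 9j + 10k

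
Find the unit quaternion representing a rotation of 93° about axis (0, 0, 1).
0.6884 + 0.7254k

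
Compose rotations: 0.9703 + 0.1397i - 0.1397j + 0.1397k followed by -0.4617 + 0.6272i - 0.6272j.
-0.6232 + 0.4565i - 0.6317j - 0.0645k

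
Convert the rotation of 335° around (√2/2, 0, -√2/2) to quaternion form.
-0.9763 + 0.153i - 0.153k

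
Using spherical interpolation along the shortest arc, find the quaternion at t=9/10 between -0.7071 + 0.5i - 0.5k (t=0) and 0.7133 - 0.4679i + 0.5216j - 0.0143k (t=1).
-0.7317 + 0.4839i - 0.4782j - 0.0419k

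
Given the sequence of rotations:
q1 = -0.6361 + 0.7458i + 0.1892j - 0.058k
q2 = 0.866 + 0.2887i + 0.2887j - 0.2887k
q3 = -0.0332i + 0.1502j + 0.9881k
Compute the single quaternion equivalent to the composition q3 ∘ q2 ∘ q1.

q2 · q1 = -0.8375 + 0.5001i - 0.2184j - 0.0273k
q3 · q2 · q1 = 0.0764 + 0.2395i + 0.3674j - 0.8954k
0.0764 + 0.2395i + 0.3674j - 0.8954k


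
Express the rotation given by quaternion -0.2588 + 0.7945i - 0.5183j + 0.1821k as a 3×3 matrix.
[[0.3964, -0.7293, 0.5576], [-0.9178, -0.3288, 0.2225], [0.0211, -0.6, -0.7997]]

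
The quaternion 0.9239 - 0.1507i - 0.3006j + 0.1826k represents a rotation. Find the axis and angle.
axis = (-0.3938, -0.7856, 0.4772), θ = π/4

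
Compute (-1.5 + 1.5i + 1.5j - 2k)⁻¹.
-0.1395 - 0.1395i - 0.1395j + 0.186k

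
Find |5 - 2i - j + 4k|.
√46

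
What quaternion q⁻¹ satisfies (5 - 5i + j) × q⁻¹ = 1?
0.098 + 0.098i - 0.0196j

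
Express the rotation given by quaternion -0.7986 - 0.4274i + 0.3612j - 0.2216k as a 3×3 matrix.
[[0.6409, -0.6627, -0.3875], [0.0452, 0.5364, -0.8427], [0.7663, 0.5226, 0.3737]]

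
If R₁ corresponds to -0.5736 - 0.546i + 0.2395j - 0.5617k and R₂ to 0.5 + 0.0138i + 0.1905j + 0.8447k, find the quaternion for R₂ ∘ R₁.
0.1496 - 0.5902i - 0.443j - 0.6581k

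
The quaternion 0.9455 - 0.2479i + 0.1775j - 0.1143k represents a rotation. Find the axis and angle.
axis = (-0.7613, 0.5451, -0.351), θ = 38°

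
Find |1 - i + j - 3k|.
√12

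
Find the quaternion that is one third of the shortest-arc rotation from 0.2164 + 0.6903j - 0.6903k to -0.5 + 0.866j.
-0.0372 + 0.8571j - 0.5137k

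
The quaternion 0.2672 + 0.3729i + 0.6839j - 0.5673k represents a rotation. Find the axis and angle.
axis = (0.387, 0.7097, -0.5887), θ = 149°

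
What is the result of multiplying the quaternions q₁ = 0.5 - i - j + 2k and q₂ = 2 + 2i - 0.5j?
2.5 + 1.75j + 6.5k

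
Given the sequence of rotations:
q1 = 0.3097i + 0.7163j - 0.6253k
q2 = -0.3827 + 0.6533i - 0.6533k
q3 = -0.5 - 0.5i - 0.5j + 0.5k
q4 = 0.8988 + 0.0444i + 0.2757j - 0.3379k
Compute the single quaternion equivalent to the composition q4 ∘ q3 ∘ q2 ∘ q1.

q2 · q1 = -0.6108 + 0.3494i - 0.0679j + 0.7073k
q3 · q2 · q1 = 0.0925 - 0.189i + 0.8677j - 0.4504k
q4 · q3 · q2 · q1 = -0.2999 + 0.0033i + 0.8893j - 0.3454k
-0.2999 + 0.0033i + 0.8893j - 0.3454k


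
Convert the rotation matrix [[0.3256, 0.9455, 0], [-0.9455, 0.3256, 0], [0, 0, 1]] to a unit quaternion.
0.8141 - 0.5807k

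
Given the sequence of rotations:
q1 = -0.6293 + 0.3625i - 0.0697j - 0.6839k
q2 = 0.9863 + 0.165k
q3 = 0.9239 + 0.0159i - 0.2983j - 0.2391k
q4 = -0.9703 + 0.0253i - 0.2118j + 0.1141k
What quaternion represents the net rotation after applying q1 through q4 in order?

q2 · q1 = -0.5078 + 0.369i - 0.0089j - 0.7784k
q3 · q2 · q1 = -0.6638 + 0.5629i + 0.0674j - 0.4878k
q4 · q3 · q2 · q1 = 0.6998 - 0.4674i + 0.1518j + 0.5185k
0.6998 - 0.4674i + 0.1518j + 0.5185k


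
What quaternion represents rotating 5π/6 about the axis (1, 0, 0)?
0.2588 + 0.9659i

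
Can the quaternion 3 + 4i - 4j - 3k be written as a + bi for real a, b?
No. The quaternion 3 + 4i - 4j - 3k has j-coefficient y = -4 and k-coefficient z = -3, not both zero, so it does not lie in the complex subalgebra spanned by 1 and i.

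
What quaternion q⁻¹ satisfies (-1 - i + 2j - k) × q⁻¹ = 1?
-0.1429 + 0.1429i - 0.2857j + 0.1429k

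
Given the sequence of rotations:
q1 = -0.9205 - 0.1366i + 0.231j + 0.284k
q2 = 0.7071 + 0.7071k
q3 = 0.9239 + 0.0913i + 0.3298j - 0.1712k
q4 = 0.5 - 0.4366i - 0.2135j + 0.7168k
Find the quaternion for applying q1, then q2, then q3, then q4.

q2 · q1 = -0.8517 - 0.2599i + 0.0668j - 0.4501k
q3 · q2 · q1 = -0.8622 - 0.4549i - 0.1336j - 0.1782k
q4 · q3 · q2 · q1 = -0.5305 + 0.2828i - 0.2866j - 0.7459k
-0.5305 + 0.2828i - 0.2866j - 0.7459k


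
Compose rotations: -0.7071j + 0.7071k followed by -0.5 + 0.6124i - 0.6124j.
-0.433 - 0.433i - 0.0795j - 0.7866k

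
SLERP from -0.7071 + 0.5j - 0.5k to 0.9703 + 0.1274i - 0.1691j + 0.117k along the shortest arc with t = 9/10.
-0.9583 - 0.116i + 0.207j - 0.1595k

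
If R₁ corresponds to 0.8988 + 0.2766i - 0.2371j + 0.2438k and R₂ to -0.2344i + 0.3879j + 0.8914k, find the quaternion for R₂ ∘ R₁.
-0.0605 + 0.0952i + 0.6524j + 0.7495k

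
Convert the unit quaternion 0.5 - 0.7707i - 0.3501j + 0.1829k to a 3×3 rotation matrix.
[[0.688, 0.3567, -0.632], [0.7225, -0.2549, 0.6426], [0.0682, -0.8988, -0.4331]]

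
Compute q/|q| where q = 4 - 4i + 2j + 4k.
0.5547 - 0.5547i + 0.2774j + 0.5547k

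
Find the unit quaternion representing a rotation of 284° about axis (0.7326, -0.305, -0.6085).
-0.788 + 0.451i - 0.1878j - 0.3746k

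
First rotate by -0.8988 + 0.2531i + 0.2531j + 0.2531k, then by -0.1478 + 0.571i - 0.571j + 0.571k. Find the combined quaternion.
-0.0117 - 0.8397i + 0.4758j - 0.2616k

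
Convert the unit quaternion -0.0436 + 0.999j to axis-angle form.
axis = (0, 1, 0), θ = 185°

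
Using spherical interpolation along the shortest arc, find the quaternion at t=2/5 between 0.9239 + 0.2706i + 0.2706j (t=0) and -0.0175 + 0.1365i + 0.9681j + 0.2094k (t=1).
0.6619 + 0.2664i + 0.6924j + 0.1073k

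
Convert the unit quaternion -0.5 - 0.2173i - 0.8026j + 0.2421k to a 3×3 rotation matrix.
[[-0.4056, 0.5909, 0.6974], [0.1067, 0.7883, -0.6059], [-0.9078, -0.1713, -0.3828]]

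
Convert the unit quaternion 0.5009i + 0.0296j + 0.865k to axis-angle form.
axis = (0.5009, 0.0296, 0.865), θ = π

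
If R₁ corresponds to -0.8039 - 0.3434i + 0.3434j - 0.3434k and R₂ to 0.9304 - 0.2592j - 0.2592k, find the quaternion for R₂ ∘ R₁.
-0.7479 - 0.1415i + 0.6169j - 0.2001k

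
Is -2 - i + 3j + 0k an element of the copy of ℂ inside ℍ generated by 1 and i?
No. The quaternion -2 - i + 3j has j-coefficient y = 3 and k-coefficient z = 0, not both zero, so it does not lie in the complex subalgebra spanned by 1 and i.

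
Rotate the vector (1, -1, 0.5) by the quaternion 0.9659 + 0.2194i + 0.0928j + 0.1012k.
(1.229, -0.85, -0.134)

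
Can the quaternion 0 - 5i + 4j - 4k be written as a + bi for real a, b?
No. The quaternion -5i + 4j - 4k has j-coefficient y = 4 and k-coefficient z = -4, not both zero, so it does not lie in the complex subalgebra spanned by 1 and i.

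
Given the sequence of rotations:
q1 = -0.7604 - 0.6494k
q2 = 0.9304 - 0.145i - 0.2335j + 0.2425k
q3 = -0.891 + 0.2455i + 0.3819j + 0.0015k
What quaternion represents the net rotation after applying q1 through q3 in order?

q2 · q1 = -0.55 + 0.2619i + 0.0834j - 0.7886k
q3 · q2 · q1 = 0.3951 - 0.6697i - 0.0904j + 0.6223k
0.3951 - 0.6697i - 0.0904j + 0.6223k


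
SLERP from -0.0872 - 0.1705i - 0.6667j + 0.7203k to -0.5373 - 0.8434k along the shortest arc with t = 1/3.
0.1436 - 0.1247i - 0.4875j + 0.8522k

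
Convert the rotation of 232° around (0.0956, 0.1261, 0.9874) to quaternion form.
-0.4384 + 0.0859i + 0.1133j + 0.8875k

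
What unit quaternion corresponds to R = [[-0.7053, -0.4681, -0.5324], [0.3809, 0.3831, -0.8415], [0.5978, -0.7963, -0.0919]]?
-0.3827 - 0.0295i + 0.7383j - 0.5546k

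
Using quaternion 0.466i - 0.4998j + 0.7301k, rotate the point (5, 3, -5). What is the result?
(-7.628, -0.181, 0.882)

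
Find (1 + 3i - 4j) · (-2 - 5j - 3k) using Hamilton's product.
-22 + 6i + 12j - 18k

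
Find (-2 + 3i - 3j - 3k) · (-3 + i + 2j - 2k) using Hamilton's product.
3 + i + 8j + 22k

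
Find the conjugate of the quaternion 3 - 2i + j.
3 + 2i - j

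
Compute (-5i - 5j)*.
5i + 5j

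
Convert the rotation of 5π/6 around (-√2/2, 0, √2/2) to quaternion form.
0.2588 - 0.683i + 0.683k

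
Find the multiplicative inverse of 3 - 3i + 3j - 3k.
0.0833 + 0.0833i - 0.0833j + 0.0833k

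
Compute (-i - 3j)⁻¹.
0.1i + 0.3j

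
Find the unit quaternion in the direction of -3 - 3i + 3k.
-0.5774 - 0.5774i + 0.5774k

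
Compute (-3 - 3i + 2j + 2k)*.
-3 + 3i - 2j - 2k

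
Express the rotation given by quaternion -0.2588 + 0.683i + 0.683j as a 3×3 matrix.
[[0.067, 0.933, -0.3535], [0.933, 0.067, 0.3535], [0.3535, -0.3535, -0.866]]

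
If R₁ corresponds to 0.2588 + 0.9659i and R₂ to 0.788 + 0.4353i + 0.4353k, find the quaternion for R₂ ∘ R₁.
-0.2165 + 0.8738i + 0.4205j + 0.1127k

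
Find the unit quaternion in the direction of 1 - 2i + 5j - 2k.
0.1715 - 0.343i + 0.8575j - 0.343k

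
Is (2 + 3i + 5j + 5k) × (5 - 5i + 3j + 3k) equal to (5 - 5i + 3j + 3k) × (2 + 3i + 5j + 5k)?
No: pq = -5 + 5i - 3j + 65k ≠ -5 + 5i + 65j - 3k = qp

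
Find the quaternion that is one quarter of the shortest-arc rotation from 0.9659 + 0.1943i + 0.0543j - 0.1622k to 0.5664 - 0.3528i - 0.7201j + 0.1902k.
0.9796 + 0.0521i - 0.1785j - 0.0759k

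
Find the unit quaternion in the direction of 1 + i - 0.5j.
0.6667 + 0.6667i - 0.3333j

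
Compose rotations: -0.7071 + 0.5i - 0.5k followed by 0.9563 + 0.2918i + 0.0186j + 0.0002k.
-0.822 + 0.2625i + 0.1328j - 0.4876k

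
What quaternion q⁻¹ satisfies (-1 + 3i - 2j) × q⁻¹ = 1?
-0.0714 - 0.2143i + 0.1429j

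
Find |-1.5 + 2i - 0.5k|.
2.55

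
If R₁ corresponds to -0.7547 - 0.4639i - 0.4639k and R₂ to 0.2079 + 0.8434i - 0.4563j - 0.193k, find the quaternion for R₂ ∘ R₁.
0.1448 - 0.5213i + 0.8252j - 0.1625k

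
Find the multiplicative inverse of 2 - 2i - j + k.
0.2 + 0.2i + 0.1j - 0.1k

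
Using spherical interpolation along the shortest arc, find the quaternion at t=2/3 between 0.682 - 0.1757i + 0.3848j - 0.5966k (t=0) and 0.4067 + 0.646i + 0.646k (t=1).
-0.0226 - 0.5964i + 0.1713j - 0.7838k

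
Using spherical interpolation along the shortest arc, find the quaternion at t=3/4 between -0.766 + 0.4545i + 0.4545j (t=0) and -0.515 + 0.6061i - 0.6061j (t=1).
-0.6692 + 0.6479i - 0.3638j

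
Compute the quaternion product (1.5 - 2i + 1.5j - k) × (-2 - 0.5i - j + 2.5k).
6i + j + 8.5k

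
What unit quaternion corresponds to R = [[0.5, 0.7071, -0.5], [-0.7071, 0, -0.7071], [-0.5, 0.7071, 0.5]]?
0.7071 + 0.5i - 0.5k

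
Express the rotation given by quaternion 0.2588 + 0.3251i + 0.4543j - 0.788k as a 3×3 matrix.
[[-0.6547, 0.7033, -0.2772], [-0.1125, -0.4533, -0.8842], [-0.7475, -0.5477, 0.3758]]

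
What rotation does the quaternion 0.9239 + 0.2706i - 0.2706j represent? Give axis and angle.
axis = (√2/2, -√2/2, 0), θ = π/4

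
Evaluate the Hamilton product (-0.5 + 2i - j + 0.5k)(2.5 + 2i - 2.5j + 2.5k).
-9 + 2.75i - 5.25j - 3k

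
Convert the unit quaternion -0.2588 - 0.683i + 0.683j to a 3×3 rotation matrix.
[[0.067, -0.933, -0.3535], [-0.933, 0.067, -0.3535], [0.3535, 0.3535, -0.866]]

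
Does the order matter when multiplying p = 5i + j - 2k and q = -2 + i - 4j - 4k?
Yes: pq = -9 - 22i + 16j - 17k ≠ -9 + 2i - 20j + 25k = qp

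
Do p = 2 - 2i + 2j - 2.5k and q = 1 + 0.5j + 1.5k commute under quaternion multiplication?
No: pq = 4.75 + 2.25i + 6j - 0.5k ≠ 4.75 - 6.25i + 1.5k = qp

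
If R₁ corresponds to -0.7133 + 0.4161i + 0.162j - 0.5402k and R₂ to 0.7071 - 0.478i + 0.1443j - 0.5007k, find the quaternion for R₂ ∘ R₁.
-0.5993 + 0.6383i - 0.4549j - 0.1623k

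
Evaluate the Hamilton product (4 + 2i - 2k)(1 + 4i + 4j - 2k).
-8 + 26i + 12j - 2k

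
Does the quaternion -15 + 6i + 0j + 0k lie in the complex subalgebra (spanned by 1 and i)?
Yes. The quaternion -15 + 6i has j- and k-coefficients y = z = 0, so it lies in the complex subalgebra spanned by 1 and i.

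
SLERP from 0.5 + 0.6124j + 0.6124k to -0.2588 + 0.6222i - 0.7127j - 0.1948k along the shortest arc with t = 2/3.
0.3683 - 0.4421i + 0.7323j + 0.3643k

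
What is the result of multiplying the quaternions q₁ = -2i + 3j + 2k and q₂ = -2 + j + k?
-5 + 5i - 4j - 6k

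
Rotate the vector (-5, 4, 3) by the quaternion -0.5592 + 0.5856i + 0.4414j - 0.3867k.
(-4.058, -3.746, -4.416)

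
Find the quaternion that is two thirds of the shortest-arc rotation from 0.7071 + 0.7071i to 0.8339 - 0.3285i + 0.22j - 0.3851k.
0.9388 + 0.0429i + 0.1696j - 0.2968k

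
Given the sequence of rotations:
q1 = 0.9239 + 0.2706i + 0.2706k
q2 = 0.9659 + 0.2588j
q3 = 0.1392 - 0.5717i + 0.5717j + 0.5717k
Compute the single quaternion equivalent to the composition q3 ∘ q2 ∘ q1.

q2 · q1 = 0.8924 + 0.3314i + 0.2391j + 0.1913k
q3 · q2 · q1 = 0.0676 - 0.4914i + 0.8423j + 0.2107k
0.0676 - 0.4914i + 0.8423j + 0.2107k


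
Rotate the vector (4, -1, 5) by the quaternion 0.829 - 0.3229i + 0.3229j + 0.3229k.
(4.71, 4.444, 0.266)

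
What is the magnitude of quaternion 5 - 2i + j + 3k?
√39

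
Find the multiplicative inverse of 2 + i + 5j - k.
0.0645 - 0.0323i - 0.1613j + 0.0323k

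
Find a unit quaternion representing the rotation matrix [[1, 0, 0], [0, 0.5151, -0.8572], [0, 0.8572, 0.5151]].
0.8704 + 0.4924i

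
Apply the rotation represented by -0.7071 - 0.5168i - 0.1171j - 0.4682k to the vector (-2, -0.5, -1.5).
(-1.772, -0.648, -1.715)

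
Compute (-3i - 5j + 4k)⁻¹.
0.06i + 0.1j - 0.08k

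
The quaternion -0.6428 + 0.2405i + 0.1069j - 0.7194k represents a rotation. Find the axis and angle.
axis = (0.314, 0.1396, -0.9391), θ = 260°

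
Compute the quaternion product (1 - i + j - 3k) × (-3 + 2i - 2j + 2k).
7 + i - 9j + 11k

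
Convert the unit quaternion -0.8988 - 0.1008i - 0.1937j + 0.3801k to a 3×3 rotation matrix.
[[0.636, 0.7223, 0.2716], [-0.6442, 0.6907, -0.3284], [-0.4248, 0.0339, 0.9046]]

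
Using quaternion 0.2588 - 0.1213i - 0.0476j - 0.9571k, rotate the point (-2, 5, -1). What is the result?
(4, -3.494, -1.338)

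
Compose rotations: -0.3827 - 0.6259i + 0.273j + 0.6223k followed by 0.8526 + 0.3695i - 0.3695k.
0.1349 - 0.5742i + 0.2341j + 0.7729k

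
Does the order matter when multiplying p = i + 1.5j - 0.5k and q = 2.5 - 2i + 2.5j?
Yes: pq = -1.75 + 3.75i + 4.75j + 4.25k ≠ -1.75 + 1.25i + 2.75j - 6.75k = qp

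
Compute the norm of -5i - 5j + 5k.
√75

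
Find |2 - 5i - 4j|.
√45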